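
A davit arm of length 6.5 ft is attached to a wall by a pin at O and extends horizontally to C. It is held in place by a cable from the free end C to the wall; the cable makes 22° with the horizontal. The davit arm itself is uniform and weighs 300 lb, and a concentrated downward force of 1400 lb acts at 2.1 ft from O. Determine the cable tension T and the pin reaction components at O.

ΣM about O: T·sin22°·6.5 − 300·3.25 − 1400·2.1 = 0 → T = 3915/(6.5·0.374607) = 1607.84 ≈ 1608 lb.
ΣF_x = 0: O_x − T·cos22° = 0 → O_x = 1607.84 × 0.927184 = 1491 lb.
ΣF_y = 0: O_y + T·sin22° − 300 − 1400 = 0 → O_y = 1700 − 1607.84 × 0.374607 = 1098 lb.

T = 1608 lb, O_x = 1491 lb, O_y = 1098 lb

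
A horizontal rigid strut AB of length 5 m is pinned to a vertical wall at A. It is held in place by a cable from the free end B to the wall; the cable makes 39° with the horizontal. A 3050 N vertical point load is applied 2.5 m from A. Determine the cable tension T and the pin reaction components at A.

ΣM about A: T·sin39°·5 − 3050·2.5 = 0 → T = 7625/(5·0.62932) = 2423.25 ≈ 2423 N.
ΣF_x = 0: A_x − T·cos39° = 0 → A_x = 2423.25 × 0.777146 = 1883 N.
ΣF_y = 0: A_y + T·sin39° − 3050 = 0 → A_y = 3050 − 2423.25 × 0.62932 = 1525 N.

T = 2423 N, A_x = 1883 N, A_y = 1525 N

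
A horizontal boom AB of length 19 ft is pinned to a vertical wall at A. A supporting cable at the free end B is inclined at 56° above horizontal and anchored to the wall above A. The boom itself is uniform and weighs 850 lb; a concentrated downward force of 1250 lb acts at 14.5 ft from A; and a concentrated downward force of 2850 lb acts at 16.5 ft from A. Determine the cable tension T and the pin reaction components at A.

T = 4649 lb, A_x = 2600 lb, A_y = 1096 lb

ΣM about A: T·sin56°·19 − 850·9.5 − 1250·14.5 − 2850·16.5 = 0 → T = 73225/(19·0.829038) = 4648.7 ≈ 4649 lb.
ΣF_x = 0: A_x − T·cos56° = 0 → A_x = 4648.7 × 0.559193 = 2600 lb.
ΣF_y = 0: A_y + T·sin56° − 850 − 1250 − 2850 = 0 → A_y = 4950 − 4648.7 × 0.829038 = 1096 lb.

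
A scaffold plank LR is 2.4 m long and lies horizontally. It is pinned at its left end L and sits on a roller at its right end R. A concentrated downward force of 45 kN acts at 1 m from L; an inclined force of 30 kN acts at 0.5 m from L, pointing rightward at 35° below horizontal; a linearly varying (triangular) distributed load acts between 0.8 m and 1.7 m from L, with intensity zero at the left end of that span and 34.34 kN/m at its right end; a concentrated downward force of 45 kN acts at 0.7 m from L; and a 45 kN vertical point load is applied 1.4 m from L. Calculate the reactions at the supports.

L_x = -24.57 kN, L_y = 96.94 kN, R_y = 70.72 kN

Resultant of the triangular load: ½ × 34.34 × 0.9 = 15.453 kN, acting at 1.4 m from L (one-third of the span from the peak).
Moments about L: R_y·2.4 − 45·1 − 30·sin35°·0.5 − (½·34.34·0.9)·1.4 − 45·0.7 − 45·1.4 = 0 → R_y = 169.738/2.4 = 70.7242 ≈ 70.72 kN.
ΣF_y = 0: L_y + 70.7242 − 45 − 30·sin35° − ½·34.34·0.9 − 45 − 45 = 0 → L_y = 96.94 kN.
ΣF_x = 0: L_x + 30·cos35° = 0 → L_x = -24.57 kN.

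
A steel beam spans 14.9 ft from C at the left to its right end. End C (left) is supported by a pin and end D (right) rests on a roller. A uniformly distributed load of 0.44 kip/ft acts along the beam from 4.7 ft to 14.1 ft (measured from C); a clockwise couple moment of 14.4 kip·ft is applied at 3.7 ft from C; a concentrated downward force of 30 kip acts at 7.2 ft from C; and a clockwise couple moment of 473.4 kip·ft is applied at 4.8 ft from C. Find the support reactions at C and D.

C_x = 0, C_y = -15.71 kip, D_y = 49.84 kip

Resultant of the distributed load: 0.44 × 9.4 = 4.136 kip at 9.4 ft from C.
Moments about C: D_y·14.9 − (0.44·9.4)·9.4 − 14.4 − 30·7.2 − 473.4 = 0 → D_y = 742.6784/14.9 = 49.8442 ≈ 49.84 kip.
ΣF_y = 0: C_y + 49.8442 − 0.44·9.4 − 30 = 0 → C_y = -15.71 kip.
ΣF_x = 0: no horizontal applied forces, so C_x = 0.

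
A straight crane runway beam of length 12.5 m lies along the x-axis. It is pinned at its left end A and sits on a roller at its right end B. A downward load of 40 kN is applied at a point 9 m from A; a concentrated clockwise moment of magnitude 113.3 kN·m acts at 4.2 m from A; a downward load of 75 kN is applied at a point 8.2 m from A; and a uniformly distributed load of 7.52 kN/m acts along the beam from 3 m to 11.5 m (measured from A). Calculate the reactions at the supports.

Resultant of the distributed load: 7.52 × 8.5 = 63.92 kN at 7.25 m from A.
Taking moments about A: B_y·12.5 − 40·9 − 113.3 − 75·8.2 − (7.52·8.5)·7.25 = 0 → B_y = 1551.72/12.5 = 124.138 ≈ 124.1 kN.
ΣF_y = 0: A_y + 124.138 − 40 − 75 − 7.52·8.5 = 0 → A_y = 54.78 kN.
ΣF_x = 0: no horizontal applied forces, so A_x = 0.

A_x = 0, A_y = 54.78 kN, B_y = 124.1 kN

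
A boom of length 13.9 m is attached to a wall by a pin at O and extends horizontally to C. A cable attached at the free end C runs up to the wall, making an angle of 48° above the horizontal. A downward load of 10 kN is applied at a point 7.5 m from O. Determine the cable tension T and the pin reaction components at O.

ΣM about O: T·sin48°·13.9 − 10·7.5 = 0 → T = 75/(13.9·0.743145) = 7.26061 ≈ 7.261 kN.
ΣF_x = 0: O_x − T·cos48° = 0 → O_x = 7.26061 × 0.669131 = 4.858 kN.
ΣF_y = 0: O_y + T·sin48° − 10 = 0 → O_y = 10 − 7.26061 × 0.743145 = 4.604 kN.

T = 7.261 kN, O_x = 4.858 kN, O_y = 4.604 kN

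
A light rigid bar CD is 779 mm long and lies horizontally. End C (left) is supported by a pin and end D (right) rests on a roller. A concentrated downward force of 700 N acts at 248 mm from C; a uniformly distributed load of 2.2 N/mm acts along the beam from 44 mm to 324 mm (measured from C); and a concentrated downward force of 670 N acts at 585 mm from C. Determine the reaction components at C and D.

C_x = 0, C_y = 1115 N, D_y = 871.5 N

Resultant of the distributed load: 2.2 × 280 = 616 N at 184 mm from C.
Moments about C: D_y·779 − 700·248 − (2.2·280)·184 − 670·585 = 0 → D_y = 678894/779 = 871.494 ≈ 871.5 N.
ΣF_y = 0: C_y + 871.494 − 700 − 2.2·280 − 670 = 0 → C_y = 1115 N.
ΣF_x = 0: no horizontal applied forces, so C_x = 0.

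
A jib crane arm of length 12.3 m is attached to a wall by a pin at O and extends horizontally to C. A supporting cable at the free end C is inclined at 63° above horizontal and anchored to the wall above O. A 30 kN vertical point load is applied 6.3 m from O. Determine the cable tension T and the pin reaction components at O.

T = 17.25 kN, O_x = 7.829 kN, O_y = 14.63 kN

ΣM about O: T·sin63°·12.3 − 30·6.3 = 0 → T = 189/(12.3·0.891007) = 17.2455 ≈ 17.25 kN.
ΣF_x = 0: O_x − T·cos63° = 0 → O_x = 17.2455 × 0.45399 = 7.829 kN.
ΣF_y = 0: O_y + T·sin63° − 30 = 0 → O_y = 30 − 17.2455 × 0.891007 = 14.63 kN.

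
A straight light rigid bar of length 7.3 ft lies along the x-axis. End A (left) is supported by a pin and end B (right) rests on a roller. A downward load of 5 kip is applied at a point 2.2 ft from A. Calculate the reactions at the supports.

A_x = 0, A_y = 3.493 kip, B_y = 1.507 kip

Moments about A: B_y·7.3 − 5·2.2 = 0 → B_y = 11/7.3 = 1.50685 ≈ 1.507 kip.
ΣF_y = 0: A_y + 1.50685 − 5 = 0 → A_y = 3.493 kip.
ΣF_x = 0: no horizontal applied forces, so A_x = 0.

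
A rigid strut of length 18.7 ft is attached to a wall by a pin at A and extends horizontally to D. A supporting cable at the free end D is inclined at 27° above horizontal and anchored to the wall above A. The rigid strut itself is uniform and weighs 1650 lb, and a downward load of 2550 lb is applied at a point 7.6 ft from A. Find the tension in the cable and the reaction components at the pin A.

ΣM about A: T·sin27°·18.7 − 1650·9.35 − 2550·7.6 = 0 → T = 34807.5/(18.7·0.45399) = 4100.01 ≈ 4100 lb.
ΣF_x = 0: A_x − T·cos27° = 0 → A_x = 4100.01 × 0.891007 = 3653 lb.
ΣF_y = 0: A_y + T·sin27° − 1650 − 2550 = 0 → A_y = 4200 − 4100.01 × 0.45399 = 2339 lb.

T = 4100 lb, A_x = 3653 lb, A_y = 2339 lb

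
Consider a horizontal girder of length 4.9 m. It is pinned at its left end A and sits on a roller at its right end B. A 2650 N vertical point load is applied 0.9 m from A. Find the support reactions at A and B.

Taking moments about A: B_y·4.9 − 2650·0.9 = 0 → B_y = 2385/4.9 = 486.735 ≈ 486.7 N.
ΣF_y = 0: A_y + 486.735 − 2650 = 0 → A_y = 2163 N.
ΣF_x = 0: no horizontal applied forces, so A_x = 0.

A_x = 0, A_y = 2163 N, B_y = 486.7 N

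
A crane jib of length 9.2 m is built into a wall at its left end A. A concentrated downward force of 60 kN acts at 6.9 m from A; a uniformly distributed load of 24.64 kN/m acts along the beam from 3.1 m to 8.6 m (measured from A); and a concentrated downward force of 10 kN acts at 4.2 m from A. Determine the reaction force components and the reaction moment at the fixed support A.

A_x = 0, A_y = 205.5 kN, M_A = 1249 kN·m

Resultant of the distributed load: 24.64 × 5.5 = 135.52 kN at 5.85 m from A.
ΣF_x = 0: A_x = 0.
ΣF_y = 0: A_y − 60 − 24.64·5.5 − 10 = 0 → A_y = 205.5 kN.
ΣM about A: M_A − 60·6.9 − (24.64·5.5)·5.85 − 10·4.2 = 0 → M_A = 1249 kN·m.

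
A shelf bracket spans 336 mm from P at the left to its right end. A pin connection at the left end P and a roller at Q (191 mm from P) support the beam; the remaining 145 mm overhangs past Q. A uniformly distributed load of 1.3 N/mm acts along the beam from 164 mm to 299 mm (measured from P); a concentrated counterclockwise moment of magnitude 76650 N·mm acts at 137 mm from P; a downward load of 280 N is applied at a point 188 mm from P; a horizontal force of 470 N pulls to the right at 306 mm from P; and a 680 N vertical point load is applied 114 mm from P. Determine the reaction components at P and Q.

Resultant of the distributed load: 1.3 × 135 = 175.5 N at 231.5 mm from P.
ΣM about P: Q_y·191 − (1.3·135)·231.5 + 76650 − 280·188 − 680·114 = 0 → Q_y = 94138.25/191 = 492.87 ≈ 492.9 N.
ΣF_y = 0: P_y + 492.87 − 1.3·135 − 280 − 680 = 0 → P_y = 642.6 N.
ΣF_x = 0: P_x + 470 = 0 → P_x = -470.0 N.

P_x = -470.0 N, P_y = 642.6 N, Q_y = 492.9 N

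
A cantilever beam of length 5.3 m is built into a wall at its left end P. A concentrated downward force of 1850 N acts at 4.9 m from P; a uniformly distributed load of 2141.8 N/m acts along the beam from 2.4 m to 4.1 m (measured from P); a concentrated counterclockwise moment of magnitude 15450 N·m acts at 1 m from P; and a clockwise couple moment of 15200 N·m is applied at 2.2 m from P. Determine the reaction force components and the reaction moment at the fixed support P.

Resultant of the distributed load: 2141.8 × 1.7 = 3641.06 N at 3.25 m from P.
ΣF_x = 0: P_x = 0.
ΣF_y = 0: P_y − 1850 − 2141.8·1.7 = 0 → P_y = 5491 N.
ΣM about P: M_P − 1850·4.9 − (2141.8·1.7)·3.25 + 15450 − 15200 = 0 → M_P = 20650 N·m.

P_x = 0, P_y = 5491 N, M_P = 20650 N·m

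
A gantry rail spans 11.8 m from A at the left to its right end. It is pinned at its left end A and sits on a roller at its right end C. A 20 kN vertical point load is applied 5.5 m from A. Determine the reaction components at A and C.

A_x = 0, A_y = 10.68 kN, C_y = 9.322 kN

ΣM about A: C_y·11.8 − 20·5.5 = 0 → C_y = 110/11.8 = 9.32203 ≈ 9.322 kN.
ΣF_y = 0: A_y + 9.32203 − 20 = 0 → A_y = 10.68 kN.
ΣF_x = 0: no horizontal applied forces, so A_x = 0.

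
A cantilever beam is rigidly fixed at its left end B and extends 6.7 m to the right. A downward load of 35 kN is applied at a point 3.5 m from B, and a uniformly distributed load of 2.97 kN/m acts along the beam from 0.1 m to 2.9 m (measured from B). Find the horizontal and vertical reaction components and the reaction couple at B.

B_x = 0, B_y = 43.32 kN, M_B = 135.0 kN·m

Resultant of the distributed load: 2.97 × 2.8 = 8.316 kN at 1.5 m from B.
ΣF_x = 0: B_x = 0.
ΣF_y = 0: B_y − 35 − 2.97·2.8 = 0 → B_y = 43.32 kN.
ΣM about B: M_B − 35·3.5 − (2.97·2.8)·1.5 = 0 → M_B = 135.0 kN·m.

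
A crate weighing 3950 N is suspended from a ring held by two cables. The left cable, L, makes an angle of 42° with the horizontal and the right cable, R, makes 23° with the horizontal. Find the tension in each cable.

T_L = 4012 N, T_R = 3239 N

ΣF_x = 0: −T_L·cos42° + T_R·cos23° = 0 → T_R = 0.807323·T_L.
ΣF_y = 0: T_L·sin42° + T_R·sin23° = 3950.
Substitute: T_L·(0.669131 + 0.807323·0.390731) = 3950 → T_L = 4011.87 ≈ 4012 N.
Then T_R = 0.807323 × 4011.87 = 3239 N.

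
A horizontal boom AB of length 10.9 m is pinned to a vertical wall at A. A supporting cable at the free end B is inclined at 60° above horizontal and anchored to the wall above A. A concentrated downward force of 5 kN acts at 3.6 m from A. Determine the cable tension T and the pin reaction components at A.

ΣM about A: T·sin60°·10.9 − 5·3.6 = 0 → T = 18/(10.9·0.866025) = 1.90685 ≈ 1.907 kN.
ΣF_x = 0: A_x − T·cos60° = 0 → A_x = 1.90685 × 0.5 = 0.9534 kN.
ΣF_y = 0: A_y + T·sin60° − 5 = 0 → A_y = 5 − 1.90685 × 0.866025 = 3.349 kN.

T = 1.907 kN, A_x = 0.9534 kN, A_y = 3.349 kN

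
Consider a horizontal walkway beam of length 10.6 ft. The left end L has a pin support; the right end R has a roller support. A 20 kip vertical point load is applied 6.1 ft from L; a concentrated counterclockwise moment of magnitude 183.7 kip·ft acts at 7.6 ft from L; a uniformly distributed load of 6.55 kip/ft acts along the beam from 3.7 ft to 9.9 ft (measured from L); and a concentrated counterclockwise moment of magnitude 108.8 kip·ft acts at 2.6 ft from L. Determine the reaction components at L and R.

L_x = 0, L_y = 50.64 kip, R_y = 9.967 kip

Resultant of the distributed load: 6.55 × 6.2 = 40.61 kip at 6.8 ft from L.
ΣM about L: R_y·10.6 − 20·6.1 + 183.7 − (6.55·6.2)·6.8 + 108.8 = 0 → R_y = 105.648/10.6 = 9.96679 ≈ 9.967 kip.
ΣF_y = 0: L_y + 9.96679 − 20 − 6.55·6.2 = 0 → L_y = 50.64 kip.
ΣF_x = 0: no horizontal applied forces, so L_x = 0.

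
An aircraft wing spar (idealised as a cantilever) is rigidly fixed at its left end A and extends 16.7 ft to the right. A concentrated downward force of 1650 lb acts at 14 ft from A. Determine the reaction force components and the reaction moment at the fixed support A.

ΣF_x = 0: A_x = 0.
ΣF_y = 0: A_y − 1650 = 0 → A_y = 1650 lb.
ΣM about A: M_A − 1650·14 = 0 → M_A = 23100 lb·ft.

A_x = 0, A_y = 1650 lb, M_A = 23100 lb·ft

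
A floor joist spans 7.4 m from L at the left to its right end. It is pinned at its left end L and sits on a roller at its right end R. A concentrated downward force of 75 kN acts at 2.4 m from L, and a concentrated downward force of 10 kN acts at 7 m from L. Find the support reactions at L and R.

Taking moments about L: R_y·7.4 − 75·2.4 − 10·7 = 0 → R_y = 250/7.4 = 33.7838 ≈ 33.78 kN.
ΣF_y = 0: L_y + 33.7838 − 75 − 10 = 0 → L_y = 51.22 kN.
ΣF_x = 0: no horizontal applied forces, so L_x = 0.

L_x = 0, L_y = 51.22 kN, R_y = 33.78 kN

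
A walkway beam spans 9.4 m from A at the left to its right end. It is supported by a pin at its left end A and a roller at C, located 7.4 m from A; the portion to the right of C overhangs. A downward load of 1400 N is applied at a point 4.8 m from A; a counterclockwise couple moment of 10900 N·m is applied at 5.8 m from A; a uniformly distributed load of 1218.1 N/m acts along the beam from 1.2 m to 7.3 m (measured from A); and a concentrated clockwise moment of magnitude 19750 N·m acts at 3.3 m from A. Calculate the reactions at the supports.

A_x = 0, A_y = 2459 N, C_y = 6372 N

Resultant of the distributed load: 1218.1 × 6.1 = 7430.41 N at 4.25 m from A.
Moments about A: C_y·7.4 − 1400·4.8 + 10900 − (1218.1·6.1)·4.25 − 19750 = 0 → C_y = 47149.2425/7.4 = 6371.52 ≈ 6372 N.
ΣF_y = 0: A_y + 6371.52 − 1400 − 1218.1·6.1 = 0 → A_y = 2459 N.
ΣF_x = 0: no horizontal applied forces, so A_x = 0.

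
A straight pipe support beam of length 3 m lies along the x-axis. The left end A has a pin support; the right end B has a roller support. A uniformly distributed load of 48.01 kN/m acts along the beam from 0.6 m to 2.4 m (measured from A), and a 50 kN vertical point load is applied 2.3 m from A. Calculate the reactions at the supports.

A_x = 0, A_y = 54.88 kN, B_y = 81.54 kN

Resultant of the distributed load: 48.01 × 1.8 = 86.418 kN at 1.5 m from A.
Moments about A: B_y·3 − (48.01·1.8)·1.5 − 50·2.3 = 0 → B_y = 244.627/3 = 81.5423 ≈ 81.54 kN.
ΣF_y = 0: A_y + 81.5423 − 48.01·1.8 − 50 = 0 → A_y = 54.88 kN.
ΣF_x = 0: no horizontal applied forces, so A_x = 0.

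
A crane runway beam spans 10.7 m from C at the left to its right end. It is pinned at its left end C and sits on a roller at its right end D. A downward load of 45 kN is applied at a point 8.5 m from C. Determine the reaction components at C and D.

Taking moments about C: D_y·10.7 − 45·8.5 = 0 → D_y = 382.5/10.7 = 35.7477 ≈ 35.75 kN.
ΣF_y = 0: C_y + 35.7477 − 45 = 0 → C_y = 9.252 kN.
ΣF_x = 0: no horizontal applied forces, so C_x = 0.

C_x = 0, C_y = 9.252 kN, D_y = 35.75 kN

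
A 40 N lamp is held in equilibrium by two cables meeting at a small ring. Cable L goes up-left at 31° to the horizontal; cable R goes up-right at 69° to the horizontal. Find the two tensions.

ΣF_x = 0: −T_L·cos31° + T_R·cos69° = 0 → T_R = 2.39186·T_L.
ΣF_y = 0: T_L·sin31° + T_R·sin69° = 40.
Substitute: T_L·(0.515038 + 2.39186·0.93358) = 40 → T_L = 14.5559 ≈ 14.56 N.
Then T_R = 2.39186 × 14.5559 = 34.82 N.

T_L = 14.56 N, T_R = 34.82 N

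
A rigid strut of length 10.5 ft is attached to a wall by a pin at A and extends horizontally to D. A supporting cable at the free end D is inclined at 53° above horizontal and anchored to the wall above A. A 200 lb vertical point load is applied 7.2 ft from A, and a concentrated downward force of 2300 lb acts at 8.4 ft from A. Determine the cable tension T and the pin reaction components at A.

T = 2476 lb, A_x = 1490 lb, A_y = 522.9 lb

ΣM about A: T·sin53°·10.5 − 200·7.2 − 2300·8.4 = 0 → T = 20760/(10.5·0.798636) = 2475.65 ≈ 2476 lb.
ΣF_x = 0: A_x − T·cos53° = 0 → A_x = 2475.65 × 0.601815 = 1490 lb.
ΣF_y = 0: A_y + T·sin53° − 200 − 2300 = 0 → A_y = 2500 − 2475.65 × 0.798636 = 522.9 lb.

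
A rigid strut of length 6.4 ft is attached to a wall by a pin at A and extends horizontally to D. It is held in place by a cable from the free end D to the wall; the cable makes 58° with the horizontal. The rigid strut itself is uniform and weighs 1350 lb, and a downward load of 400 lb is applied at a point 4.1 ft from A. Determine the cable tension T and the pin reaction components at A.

ΣM about A: T·sin58°·6.4 − 1350·3.2 − 400·4.1 = 0 → T = 5960/(6.4·0.848048) = 1098.11 ≈ 1098 lb.
ΣF_x = 0: A_x − T·cos58° = 0 → A_x = 1098.11 × 0.529919 = 581.9 lb.
ΣF_y = 0: A_y + T·sin58° − 1350 − 400 = 0 → A_y = 1750 − 1098.11 × 0.848048 = 818.8 lb.

T = 1098 lb, A_x = 581.9 lb, A_y = 818.8 lb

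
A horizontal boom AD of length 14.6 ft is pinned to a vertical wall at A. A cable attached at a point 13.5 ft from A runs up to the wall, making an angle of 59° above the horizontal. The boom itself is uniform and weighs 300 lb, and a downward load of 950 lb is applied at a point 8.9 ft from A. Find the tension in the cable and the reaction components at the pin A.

ΣM about A: T·sin59°·13.5 − 300·7.3 − 950·8.9 = 0 → T = 10645/(13.5·0.857167) = 919.912 ≈ 919.9 lb.
ΣF_x = 0: A_x − T·cos59° = 0 → A_x = 919.912 × 0.515038 = 473.8 lb.
ΣF_y = 0: A_y + T·sin59° − 300 − 950 = 0 → A_y = 1250 − 919.912 × 0.857167 = 461.5 lb.

T = 919.9 lb, A_x = 473.8 lb, A_y = 461.5 lb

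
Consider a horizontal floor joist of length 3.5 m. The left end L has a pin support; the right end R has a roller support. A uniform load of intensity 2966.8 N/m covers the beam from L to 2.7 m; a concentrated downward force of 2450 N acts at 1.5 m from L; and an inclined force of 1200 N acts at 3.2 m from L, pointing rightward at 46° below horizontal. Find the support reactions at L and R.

Resultant of the distributed load: 2966.8 × 2.7 = 8010.36 N at 1.35 m from L.
ΣM about L: R_y·3.5 − (2966.8·2.7)·1.35 − 2450·1.5 − 1200·sin46°·3.2 = 0 → R_y = 17251.3/3.5 = 4928.94 ≈ 4929 N.
ΣF_y = 0: L_y + 4928.94 − 2966.8·2.7 − 2450 − 1200·sin46° = 0 → L_y = 6395 N.
ΣF_x = 0: L_x + 1200·cos46° = 0 → L_x = -833.6 N.

L_x = -833.6 N, L_y = 6395 N, R_y = 4929 N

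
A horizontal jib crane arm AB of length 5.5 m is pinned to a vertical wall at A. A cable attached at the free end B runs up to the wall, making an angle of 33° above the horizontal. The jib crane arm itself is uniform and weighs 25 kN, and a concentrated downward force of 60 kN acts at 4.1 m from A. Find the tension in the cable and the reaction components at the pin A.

ΣM about A: T·sin33°·5.5 − 25·2.75 − 60·4.1 = 0 → T = 314.75/(5.5·0.544639) = 105.074 ≈ 105.1 kN.
ΣF_x = 0: A_x − T·cos33° = 0 → A_x = 105.074 × 0.838671 = 88.12 kN.
ΣF_y = 0: A_y + T·sin33° − 25 − 60 = 0 → A_y = 85 − 105.074 × 0.544639 = 27.77 kN.

T = 105.1 kN, A_x = 88.12 kN, A_y = 27.77 kN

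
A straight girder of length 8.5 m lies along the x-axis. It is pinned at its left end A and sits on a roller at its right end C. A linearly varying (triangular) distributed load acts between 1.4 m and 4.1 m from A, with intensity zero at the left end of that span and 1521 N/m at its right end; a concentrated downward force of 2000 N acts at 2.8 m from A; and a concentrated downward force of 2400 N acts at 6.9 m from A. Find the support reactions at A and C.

A_x = 0, A_y = 3073 N, C_y = 3380 N

Resultant of the triangular load: ½ × 1521 × 2.7 = 2053.35 N, acting at 3.2 m from A (one-third of the span from the peak).
Moments about A: C_y·8.5 − (½·1521·2.7)·3.2 − 2000·2.8 − 2400·6.9 = 0 → C_y = 28730.72/8.5 = 3380.08 ≈ 3380 N.
ΣF_y = 0: A_y + 3380.08 − ½·1521·2.7 − 2000 − 2400 = 0 → A_y = 3073 N.
ΣF_x = 0: no horizontal applied forces, so A_x = 0.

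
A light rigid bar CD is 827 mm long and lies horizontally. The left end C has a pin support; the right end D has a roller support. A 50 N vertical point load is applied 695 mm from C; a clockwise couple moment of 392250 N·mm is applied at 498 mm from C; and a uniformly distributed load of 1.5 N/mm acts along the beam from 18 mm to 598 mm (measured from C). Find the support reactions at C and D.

Resultant of the distributed load: 1.5 × 580 = 870 N at 308 mm from C.
Taking moments about C: D_y·827 − 50·695 − 392250 − (1.5·580)·308 = 0 → D_y = 694960/827 = 840.339 ≈ 840.3 N.
ΣF_y = 0: C_y + 840.339 − 50 − 1.5·580 = 0 → C_y = 79.66 N.
ΣF_x = 0: no horizontal applied forces, so C_x = 0.

C_x = 0, C_y = 79.66 N, D_y = 840.3 N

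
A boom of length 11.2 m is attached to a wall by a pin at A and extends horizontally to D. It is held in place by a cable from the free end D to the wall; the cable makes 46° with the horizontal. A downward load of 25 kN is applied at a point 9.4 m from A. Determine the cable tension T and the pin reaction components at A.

T = 29.17 kN, A_x = 20.26 kN, A_y = 4.018 kN

ΣM about A: T·sin46°·11.2 − 25·9.4 = 0 → T = 235/(11.2·0.71934) = 29.1686 ≈ 29.17 kN.
ΣF_x = 0: A_x − T·cos46° = 0 → A_x = 29.1686 × 0.694658 = 20.26 kN.
ΣF_y = 0: A_y + T·sin46° − 25 = 0 → A_y = 25 − 29.1686 × 0.71934 = 4.018 kN.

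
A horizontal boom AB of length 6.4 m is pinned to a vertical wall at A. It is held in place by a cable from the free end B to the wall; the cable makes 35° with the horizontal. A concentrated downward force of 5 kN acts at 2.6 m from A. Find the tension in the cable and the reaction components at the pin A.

T = 3.541 kN, A_x = 2.901 kN, A_y = 2.969 kN

ΣM about A: T·sin35°·6.4 − 5·2.6 = 0 → T = 13/(6.4·0.573576) = 3.54138 ≈ 3.541 kN.
ΣF_x = 0: A_x − T·cos35° = 0 → A_x = 3.54138 × 0.819152 = 2.901 kN.
ΣF_y = 0: A_y + T·sin35° − 5 = 0 → A_y = 5 − 3.54138 × 0.573576 = 2.969 kN.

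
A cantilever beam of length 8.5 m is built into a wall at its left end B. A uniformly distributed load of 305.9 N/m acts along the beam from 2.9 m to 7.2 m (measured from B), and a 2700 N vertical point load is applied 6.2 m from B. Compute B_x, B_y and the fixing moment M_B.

B_x = 0, B_y = 4015 N, M_B = 23380 N·m

Resultant of the distributed load: 305.9 × 4.3 = 1315.37 N at 5.05 m from B.
ΣF_x = 0: B_x = 0.
ΣF_y = 0: B_y − 305.9·4.3 − 2700 = 0 → B_y = 4015 N.
ΣM about B: M_B − (305.9·4.3)·5.05 − 2700·6.2 = 0 → M_B = 23380 N·m.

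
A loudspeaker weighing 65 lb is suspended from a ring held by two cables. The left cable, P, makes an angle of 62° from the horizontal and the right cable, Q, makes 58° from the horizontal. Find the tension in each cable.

ΣF_x = 0: −T_P·cos62° + T_Q·cos58° = 0 → T_Q = 0.88593·T_P.
ΣF_y = 0: T_P·sin62° + T_Q·sin58° = 65.
Substitute: T_P·(0.882948 + 0.88593·0.848048) = 65 → T_P = 39.7734 ≈ 39.77 lb.
Then T_Q = 0.88593 × 39.7734 = 35.24 lb.

T_P = 39.77 lb, T_Q = 35.24 lb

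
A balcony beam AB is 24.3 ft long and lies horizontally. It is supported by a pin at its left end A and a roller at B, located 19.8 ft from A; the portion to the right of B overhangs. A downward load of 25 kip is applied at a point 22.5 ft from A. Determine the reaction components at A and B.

Moments about A: B_y·19.8 − 25·22.5 = 0 → B_y = 562.5/19.8 = 28.4091 ≈ 28.41 kip.
ΣF_y = 0: A_y + 28.4091 − 25 = 0 → A_y = -3.409 kip.
ΣF_x = 0: no horizontal applied forces, so A_x = 0.

A_x = 0, A_y = -3.409 kip, B_y = 28.41 kip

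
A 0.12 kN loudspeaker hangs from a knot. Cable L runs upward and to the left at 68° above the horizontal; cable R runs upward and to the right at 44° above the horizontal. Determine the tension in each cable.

ΣF_x = 0: −T_L·cos68° + T_R·cos44° = 0 → T_R = 0.520764·T_L.
ΣF_y = 0: T_L·sin68° + T_R·sin44° = 0.12.
Substitute: T_L·(0.927184 + 0.520764·0.694658) = 0.12 → T_L = 0.09310 kN.
Then T_R = 0.520764 × 0.0931 = 0.04848 kN.

T_L = 0.09310 kN, T_R = 0.04848 kN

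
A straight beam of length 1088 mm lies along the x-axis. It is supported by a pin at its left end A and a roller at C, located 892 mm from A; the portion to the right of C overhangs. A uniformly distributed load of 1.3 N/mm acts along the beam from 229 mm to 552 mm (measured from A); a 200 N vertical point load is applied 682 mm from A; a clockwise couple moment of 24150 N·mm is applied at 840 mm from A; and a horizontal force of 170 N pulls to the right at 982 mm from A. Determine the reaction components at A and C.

Resultant of the distributed load: 1.3 × 323 = 419.9 N at 390.5 mm from A.
Moments about A: C_y·892 − (1.3·323)·390.5 − 200·682 − 24150 = 0 → C_y = 324520.95/892 = 363.813 ≈ 363.8 N.
ΣF_y = 0: A_y + 363.813 − 1.3·323 − 200 = 0 → A_y = 256.1 N.
ΣF_x = 0: A_x + 170 = 0 → A_x = -170.0 N.

A_x = -170.0 N, A_y = 256.1 N, C_y = 363.8 N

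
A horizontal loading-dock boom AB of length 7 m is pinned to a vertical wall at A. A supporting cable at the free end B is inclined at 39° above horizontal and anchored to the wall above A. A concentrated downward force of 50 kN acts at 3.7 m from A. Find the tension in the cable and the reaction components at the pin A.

ΣM about A: T·sin39°·7 − 50·3.7 = 0 → T = 185/(7·0.62932) = 41.9954 ≈ 42.00 kN.
ΣF_x = 0: A_x − T·cos39° = 0 → A_x = 41.9954 × 0.777146 = 32.64 kN.
ΣF_y = 0: A_y + T·sin39° − 50 = 0 → A_y = 50 − 41.9954 × 0.62932 = 23.57 kN.

T = 42.00 kN, A_x = 32.64 kN, A_y = 23.57 kN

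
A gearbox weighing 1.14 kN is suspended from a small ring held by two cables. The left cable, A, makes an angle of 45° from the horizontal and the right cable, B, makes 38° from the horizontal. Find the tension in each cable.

ΣF_x = 0: −T_A·cos45° + T_B·cos38° = 0 → T_B = 0.897331·T_A.
ΣF_y = 0: T_A·sin45° + T_B·sin38° = 1.14.
Substitute: T_A·(0.707107 + 0.897331·0.615661) = 1.14 → T_A = 0.905079 ≈ 0.9051 kN.
Then T_B = 0.897331 × 0.905079 = 0.8122 kN.

T_A = 0.9051 kN, T_B = 0.8122 kN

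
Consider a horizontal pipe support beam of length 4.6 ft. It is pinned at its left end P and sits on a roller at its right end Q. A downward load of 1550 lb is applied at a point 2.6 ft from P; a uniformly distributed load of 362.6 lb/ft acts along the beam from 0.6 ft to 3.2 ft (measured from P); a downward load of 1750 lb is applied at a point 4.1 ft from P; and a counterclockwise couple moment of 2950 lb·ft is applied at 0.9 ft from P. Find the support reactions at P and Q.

Resultant of the distributed load: 362.6 × 2.6 = 942.76 lb at 1.9 ft from P.
Taking moments about P: Q_y·4.6 − 1550·2.6 − (362.6·2.6)·1.9 − 1750·4.1 + 2950 = 0 → Q_y = 10046.244/4.6 = 2183.97 ≈ 2184 lb.
ΣF_y = 0: P_y + 2183.97 − 1550 − 362.6·2.6 − 1750 = 0 → P_y = 2059 lb.
ΣF_x = 0: no horizontal applied forces, so P_x = 0.

P_x = 0, P_y = 2059 lb, Q_y = 2184 lb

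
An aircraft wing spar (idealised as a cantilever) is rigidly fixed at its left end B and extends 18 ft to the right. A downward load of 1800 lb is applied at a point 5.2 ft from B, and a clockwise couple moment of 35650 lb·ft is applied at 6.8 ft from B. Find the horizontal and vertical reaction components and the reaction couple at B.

ΣF_x = 0: B_x = 0.
ΣF_y = 0: B_y − 1800 = 0 → B_y = 1800 lb.
ΣM about B: M_B − 1800·5.2 − 35650 = 0 → M_B = 45010 lb·ft.

B_x = 0, B_y = 1800 lb, M_B = 45010 lb·ft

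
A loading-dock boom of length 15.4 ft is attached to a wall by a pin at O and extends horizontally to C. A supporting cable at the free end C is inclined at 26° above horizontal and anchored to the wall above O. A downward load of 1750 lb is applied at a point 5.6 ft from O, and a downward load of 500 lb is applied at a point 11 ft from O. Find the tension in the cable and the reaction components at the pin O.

ΣM about O: T·sin26°·15.4 − 1750·5.6 − 500·11 = 0 → T = 15300/(15.4·0.438371) = 2266.36 ≈ 2266 lb.
ΣF_x = 0: O_x − T·cos26° = 0 → O_x = 2266.36 × 0.898794 = 2037 lb.
ΣF_y = 0: O_y + T·sin26° − 1750 − 500 = 0 → O_y = 2250 − 2266.36 × 0.438371 = 1256 lb.

T = 2266 lb, O_x = 2037 lb, O_y = 1256 lb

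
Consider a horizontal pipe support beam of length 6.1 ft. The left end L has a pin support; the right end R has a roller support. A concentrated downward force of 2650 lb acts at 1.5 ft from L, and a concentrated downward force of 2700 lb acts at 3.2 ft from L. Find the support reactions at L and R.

ΣM about L: R_y·6.1 − 2650·1.5 − 2700·3.2 = 0 → R_y = 12615/6.1 = 2068.03 ≈ 2068 lb.
ΣF_y = 0: L_y + 2068.03 − 2650 − 2700 = 0 → L_y = 3282 lb.
ΣF_x = 0: no horizontal applied forces, so L_x = 0.

L_x = 0, L_y = 3282 lb, R_y = 2068 lb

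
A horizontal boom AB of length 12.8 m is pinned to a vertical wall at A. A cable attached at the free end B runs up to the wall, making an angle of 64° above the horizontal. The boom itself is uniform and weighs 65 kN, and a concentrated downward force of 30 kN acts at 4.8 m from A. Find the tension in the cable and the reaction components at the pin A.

T = 48.68 kN, A_x = 21.34 kN, A_y = 51.25 kN

ΣM about A: T·sin64°·12.8 − 65·6.4 − 30·4.8 = 0 → T = 560/(12.8·0.898794) = 48.6763 ≈ 48.68 kN.
ΣF_x = 0: A_x − T·cos64° = 0 → A_x = 48.6763 × 0.438371 = 21.34 kN.
ΣF_y = 0: A_y + T·sin64° − 65 − 30 = 0 → A_y = 95 − 48.6763 × 0.898794 = 51.25 kN.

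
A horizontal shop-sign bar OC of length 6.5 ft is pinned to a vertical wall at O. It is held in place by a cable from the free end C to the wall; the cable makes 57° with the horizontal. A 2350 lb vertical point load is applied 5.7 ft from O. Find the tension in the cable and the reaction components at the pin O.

ΣM about O: T·sin57°·6.5 − 2350·5.7 = 0 → T = 13395/(6.5·0.838671) = 2457.18 ≈ 2457 lb.
ΣF_x = 0: O_x − T·cos57° = 0 → O_x = 2457.18 × 0.544639 = 1338 lb.
ΣF_y = 0: O_y + T·sin57° − 2350 = 0 → O_y = 2350 − 2457.18 × 0.838671 = 289.2 lb.

T = 2457 lb, O_x = 1338 lb, O_y = 289.2 lb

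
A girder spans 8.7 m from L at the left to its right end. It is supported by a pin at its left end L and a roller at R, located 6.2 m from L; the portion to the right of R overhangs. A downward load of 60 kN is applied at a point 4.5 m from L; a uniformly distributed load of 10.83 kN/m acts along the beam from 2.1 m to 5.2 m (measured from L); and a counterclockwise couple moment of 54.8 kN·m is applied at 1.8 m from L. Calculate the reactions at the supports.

Resultant of the distributed load: 10.83 × 3.1 = 33.573 kN at 3.65 m from L.
Taking moments about L: R_y·6.2 − 60·4.5 − (10.83·3.1)·3.65 + 54.8 = 0 → R_y = 337.74145/6.2 = 54.4744 ≈ 54.47 kN.
ΣF_y = 0: L_y + 54.4744 − 60 − 10.83·3.1 = 0 → L_y = 39.10 kN.
ΣF_x = 0: no horizontal applied forces, so L_x = 0.

L_x = 0, L_y = 39.10 kN, R_y = 54.47 kN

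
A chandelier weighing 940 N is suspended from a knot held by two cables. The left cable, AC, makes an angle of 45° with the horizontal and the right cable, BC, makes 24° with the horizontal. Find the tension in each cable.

T_AC = 919.8 N, T_BC = 712.0 N

ΣF_x = 0: −T_AC·cos45° + T_BC·cos24° = 0 → T_BC = 0.774025·T_AC.
ΣF_y = 0: T_AC·sin45° + T_BC·sin24° = 940.
Substitute: T_AC·(0.707107 + 0.774025·0.406737) = 940 → T_AC = 919.827 ≈ 919.8 N.
Then T_BC = 0.774025 × 919.827 = 712.0 N.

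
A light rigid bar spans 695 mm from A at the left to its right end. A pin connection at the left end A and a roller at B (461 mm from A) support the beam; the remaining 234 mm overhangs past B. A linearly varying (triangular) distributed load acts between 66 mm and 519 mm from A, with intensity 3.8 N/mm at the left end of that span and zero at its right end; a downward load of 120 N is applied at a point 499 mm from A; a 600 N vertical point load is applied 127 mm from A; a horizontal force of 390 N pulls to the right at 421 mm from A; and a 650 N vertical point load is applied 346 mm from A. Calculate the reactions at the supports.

Resultant of the triangular load: ½ × 3.8 × 453 = 860.7 N, acting at 217 mm from A (one-third of the span from the peak).
Taking moments about A: B_y·461 − (½·3.8·453)·217 − 120·499 − 600·127 − 650·346 = 0 → B_y = 547751.9/461 = 1188.18 ≈ 1188 N.
ΣF_y = 0: A_y + 1188.18 − ½·3.8·453 − 120 − 600 − 650 = 0 → A_y = 1043 N.
ΣF_x = 0: A_x + 390 = 0 → A_x = -390.0 N.

A_x = -390.0 N, A_y = 1043 N, B_y = 1188 N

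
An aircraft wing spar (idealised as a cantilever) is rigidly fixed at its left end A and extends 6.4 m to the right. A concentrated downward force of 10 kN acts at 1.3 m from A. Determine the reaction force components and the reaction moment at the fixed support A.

ΣF_x = 0: A_x = 0.
ΣF_y = 0: A_y − 10 = 0 → A_y = 10.00 kN.
ΣM about A: M_A − 10·1.3 = 0 → M_A = 13.00 kN·m.

A_x = 0, A_y = 10.00 kN, M_A = 13.00 kN·m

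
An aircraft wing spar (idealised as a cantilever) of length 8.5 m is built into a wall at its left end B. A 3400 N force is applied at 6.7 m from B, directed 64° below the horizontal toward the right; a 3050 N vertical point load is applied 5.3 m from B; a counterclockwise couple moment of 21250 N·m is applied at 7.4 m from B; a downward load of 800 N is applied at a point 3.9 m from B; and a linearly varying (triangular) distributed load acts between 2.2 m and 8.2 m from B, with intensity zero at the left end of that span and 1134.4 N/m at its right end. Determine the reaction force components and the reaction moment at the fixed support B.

B_x = -1490 N, B_y = 10310 N, M_B = 39610 N·m

Resultant of the triangular load: ½ × 1134.4 × 6 = 3403.2 N, acting at 6.2 m from B (one-third of the span from the peak).
ΣF_x = 0: B_x + 3400·cos64° = 0 → B_x = -1490 N.
ΣF_y = 0: B_y − 3400·sin64° − 3050 − 800 − ½·1134.4·6 = 0 → B_y = 10310 N.
ΣM about B: M_B − 3400·sin64°·6.7 − 3050·5.3 + 21250 − 800·3.9 − (½·1134.4·6)·6.2 = 0 → M_B = 39610 N·m.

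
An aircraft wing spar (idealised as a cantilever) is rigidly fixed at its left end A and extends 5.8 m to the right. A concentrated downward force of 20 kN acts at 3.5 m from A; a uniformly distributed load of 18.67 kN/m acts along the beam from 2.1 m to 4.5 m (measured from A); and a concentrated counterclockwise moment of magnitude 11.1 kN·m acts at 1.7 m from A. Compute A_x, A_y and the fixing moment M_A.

A_x = 0, A_y = 64.81 kN, M_A = 206.8 kN·m

Resultant of the distributed load: 18.67 × 2.4 = 44.808 kN at 3.3 m from A.
ΣF_x = 0: A_x = 0.
ΣF_y = 0: A_y − 20 − 18.67·2.4 = 0 → A_y = 64.81 kN.
ΣM about A: M_A − 20·3.5 − (18.67·2.4)·3.3 + 11.1 = 0 → M_A = 206.8 kN·m.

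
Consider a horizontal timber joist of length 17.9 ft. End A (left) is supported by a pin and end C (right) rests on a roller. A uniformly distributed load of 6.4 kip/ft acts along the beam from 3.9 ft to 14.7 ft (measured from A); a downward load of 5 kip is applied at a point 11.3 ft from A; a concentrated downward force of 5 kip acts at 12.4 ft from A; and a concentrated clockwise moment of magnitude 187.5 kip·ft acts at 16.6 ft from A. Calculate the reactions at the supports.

Resultant of the distributed load: 6.4 × 10.8 = 69.12 kip at 9.3 ft from A.
ΣM about A: C_y·17.9 − (6.4·10.8)·9.3 − 5·11.3 − 5·12.4 − 187.5 = 0 → C_y = 948.816/17.9 = 53.0065 ≈ 53.01 kip.
ΣF_y = 0: A_y + 53.0065 − 6.4·10.8 − 5 − 5 = 0 → A_y = 26.11 kip.
ΣF_x = 0: no horizontal applied forces, so A_x = 0.

A_x = 0, A_y = 26.11 kip, C_y = 53.01 kip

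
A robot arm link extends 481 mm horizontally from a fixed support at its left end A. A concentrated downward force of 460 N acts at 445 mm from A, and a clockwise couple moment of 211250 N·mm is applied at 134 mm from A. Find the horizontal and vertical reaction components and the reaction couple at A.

ΣF_x = 0: A_x = 0.
ΣF_y = 0: A_y − 460 = 0 → A_y = 460.0 N.
ΣM about A: M_A − 460·445 − 211250 = 0 → M_A = 416000 N·mm.

A_x = 0, A_y = 460.0 N, M_A = 416000 N·mm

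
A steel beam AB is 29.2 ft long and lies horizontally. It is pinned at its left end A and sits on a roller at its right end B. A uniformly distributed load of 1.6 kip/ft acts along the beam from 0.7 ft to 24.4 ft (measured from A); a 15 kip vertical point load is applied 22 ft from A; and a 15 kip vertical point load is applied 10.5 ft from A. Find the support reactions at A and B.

A_x = 0, A_y = 34.93 kip, B_y = 32.99 kip

Resultant of the distributed load: 1.6 × 23.7 = 37.92 kip at 12.55 ft from A.
Moments about A: B_y·29.2 − (1.6·23.7)·12.55 − 15·22 − 15·10.5 = 0 → B_y = 963.396/29.2 = 32.993 ≈ 32.99 kip.
ΣF_y = 0: A_y + 32.993 − 1.6·23.7 − 15 − 15 = 0 → A_y = 34.93 kip.
ΣF_x = 0: no horizontal applied forces, so A_x = 0.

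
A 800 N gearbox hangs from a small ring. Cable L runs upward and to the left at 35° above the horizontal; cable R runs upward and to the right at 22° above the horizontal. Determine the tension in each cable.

T_L = 884.4 N, T_R = 781.4 N

ΣF_x = 0: −T_L·cos35° + T_R·cos22° = 0 → T_R = 0.883484·T_L.
ΣF_y = 0: T_L·sin35° + T_R·sin22° = 800.
Substitute: T_L·(0.573576 + 0.883484·0.374607) = 800 → T_L = 884.432 ≈ 884.4 N.
Then T_R = 0.883484 × 884.432 = 781.4 N.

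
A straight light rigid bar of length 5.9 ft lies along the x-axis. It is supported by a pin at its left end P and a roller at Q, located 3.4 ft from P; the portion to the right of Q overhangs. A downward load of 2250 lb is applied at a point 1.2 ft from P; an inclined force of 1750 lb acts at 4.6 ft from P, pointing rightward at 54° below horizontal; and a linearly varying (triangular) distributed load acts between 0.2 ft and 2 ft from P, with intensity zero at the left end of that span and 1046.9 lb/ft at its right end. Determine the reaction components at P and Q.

Resultant of the triangular load: ½ × 1046.9 × 1.8 = 942.21 lb, acting at 1.4 ft from P (one-third of the span from the peak).
Taking moments about P: Q_y·3.4 − 2250·1.2 − 1750·sin54°·4.6 − (½·1046.9·1.8)·1.4 = 0 → Q_y = 10531.7/3.4 = 3097.56 ≈ 3098 lb.
ΣF_y = 0: P_y + 3097.56 − 2250 − 1750·sin54° − ½·1046.9·1.8 = 0 → P_y = 1510 lb.
ΣF_x = 0: P_x + 1750·cos54° = 0 → P_x = -1029 lb.

P_x = -1029 lb, P_y = 1510 lb, Q_y = 3098 lb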